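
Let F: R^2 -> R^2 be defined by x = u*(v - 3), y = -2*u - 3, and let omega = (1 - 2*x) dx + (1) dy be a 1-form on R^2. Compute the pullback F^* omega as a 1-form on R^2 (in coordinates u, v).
F^* omega = (-2*u*v^2 + 12*u*v - 18*u + v - 5) du + (u*(-2*u*v + 6*u + 1)) dv

Using F^*(f dg) = (f ∘ F) d(g ∘ F), substitute each coordinate x_i by F_i(u, v) in f_i, and replace dx_i by d F_i = (∂F_i/∂u) du + (∂F_i/∂v) dv.
  For the x component: f_1(F) = -2*u*v + 6*u + 1; d F_1 = (v - 3) du + (u) dv
  For the y component: f_2(F) = 1; d F_2 = (-2) du + (0) dv
Combining and collecting du, dv coefficients:
  coeff of du: -2*u*v^2 + 12*u*v - 18*u + v - 5
  coeff of dv: u*(-2*u*v + 6*u + 1)
F^* omega = (-2*u*v^2 + 12*u*v - 18*u + v - 5) du + (u*(-2*u*v + 6*u + 1)) dv.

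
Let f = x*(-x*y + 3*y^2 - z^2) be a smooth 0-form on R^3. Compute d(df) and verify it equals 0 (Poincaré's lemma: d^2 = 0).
d(df) = 0

Step 1: df = sum_i (∂f/∂x_i) dx_i = (-2*x*y + 3*y^2 - z^2) dx + (x*(-x + 6*y)) dy + (-2*x*z) dz.
Step 2: Apply d again. Using the 1-form formula, the coefficient of dx ∧ dy in d(df) is ∂^2 f/∂x ∂y - ∂^2 f/∂y ∂x = (-2*x + 6*y) - (-2*x + 6*y) = 0 (equality of mixed partials for smooth f).
Similarly for dx ∧ dz and dy ∧ dz — all coefficients vanish. So d(df) = 0.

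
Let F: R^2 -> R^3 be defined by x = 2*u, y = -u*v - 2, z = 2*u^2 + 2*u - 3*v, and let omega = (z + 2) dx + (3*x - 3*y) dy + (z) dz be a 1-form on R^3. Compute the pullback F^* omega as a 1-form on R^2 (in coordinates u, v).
F^* omega = (8*u^3 + 16*u^2 - 3*u*v^2 - 18*u*v + 8*u - 18*v + 4) du + (-3*u^2*v - 12*u^2 - 12*u + 9*v) dv

Using F^*(f dg) = (f ∘ F) d(g ∘ F), substitute each coordinate x_i by F_i(u, v) in f_i, and replace dx_i by d F_i = (∂F_i/∂u) du + (∂F_i/∂v) dv.
  For the x component: f_1(F) = 2*u^2 + 2*u - 3*v + 2; d F_1 = (2) du + (0) dv
  For the y component: f_2(F) = 3*u*v + 6*u + 6; d F_2 = (-v) du + (-u) dv
  For the z component: f_3(F) = 2*u^2 + 2*u - 3*v; d F_3 = (4*u + 2) du + (-3) dv
Combining and collecting du, dv coefficients:
  coeff of du: 8*u^3 + 16*u^2 - 3*u*v^2 - 18*u*v + 8*u - 18*v + 4
  coeff of dv: -3*u^2*v - 12*u^2 - 12*u + 9*v
F^* omega = (8*u^3 + 16*u^2 - 3*u*v^2 - 18*u*v + 8*u - 18*v + 4) du + (-3*u^2*v - 12*u^2 - 12*u + 9*v) dv.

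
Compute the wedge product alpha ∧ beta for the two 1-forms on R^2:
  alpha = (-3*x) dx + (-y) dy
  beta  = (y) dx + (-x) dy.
alpha ∧ beta = (3*x^2 + y^2) dx ∧ dy

Distribute the wedge, using dx_i ∧ dx_j = -dx_j ∧ dx_i and dx_i ∧ dx_i = 0. For each pair (i, j) with i < j, the coefficient of dx_i ∧ dx_j in alpha ∧ beta is (alpha_i * beta_j - alpha_j * beta_i). Collecting: alpha ∧ beta = (3*x^2 + y^2) dx ∧ dy.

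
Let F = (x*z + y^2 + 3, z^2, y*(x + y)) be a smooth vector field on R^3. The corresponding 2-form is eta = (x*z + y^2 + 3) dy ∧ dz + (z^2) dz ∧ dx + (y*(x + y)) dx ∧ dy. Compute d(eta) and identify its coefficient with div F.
d(eta) = (z) dx ∧ dy ∧ dz; div F = z

For a 2-form in R^3 of the form above, applying d gives a 3-form with coefficient ∂P/∂x + ∂Q/∂y + ∂R/∂z:
  ∂P/∂x = z
  ∂Q/∂y = 0
  ∂R/∂z = 0
Sum = z, which is exactly div F.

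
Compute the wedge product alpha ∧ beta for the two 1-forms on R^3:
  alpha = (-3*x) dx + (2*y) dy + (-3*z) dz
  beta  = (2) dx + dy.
alpha ∧ beta = (-3*x - 4*y) dx ∧ dy + (6*z) dx ∧ dz + (3*z) dy ∧ dz

Distribute the wedge, using dx_i ∧ dx_j = -dx_j ∧ dx_i and dx_i ∧ dx_i = 0. For each pair (i, j) with i < j, the coefficient of dx_i ∧ dx_j in alpha ∧ beta is (alpha_i * beta_j - alpha_j * beta_i). Collecting: alpha ∧ beta = (-3*x - 4*y) dx ∧ dy + (6*z) dx ∧ dz + (3*z) dy ∧ dz.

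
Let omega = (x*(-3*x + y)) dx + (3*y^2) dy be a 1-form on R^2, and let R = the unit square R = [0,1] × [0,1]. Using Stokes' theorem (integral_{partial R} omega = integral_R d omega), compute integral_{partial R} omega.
integral_(partial R) omega = -1/2

Stokes: integral_partial_R omega = integral_R d omega with d omega = (∂Q/∂x - ∂P/∂y) dx ∧ dy.
  ∂Q/∂x = 0
  ∂P/∂y = x
  integrand = ∂Q/∂x - ∂P/∂y = -x.
Integrating over R: integral_0^1 integral_0^1 (-x) dx dy = -1/2.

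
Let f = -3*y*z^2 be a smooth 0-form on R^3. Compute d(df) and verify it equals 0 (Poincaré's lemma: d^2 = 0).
d(df) = 0

Step 1: df = sum_i (∂f/∂x_i) dx_i = (0) dx + (-3*z^2) dy + (-6*y*z) dz.
Step 2: Apply d again. Using the 1-form formula, the coefficient of dx ∧ dy in d(df) is ∂^2 f/∂x ∂y - ∂^2 f/∂y ∂x = (0) - (0) = 0 (equality of mixed partials for smooth f).
Similarly for dx ∧ dz and dy ∧ dz — all coefficients vanish. So d(df) = 0.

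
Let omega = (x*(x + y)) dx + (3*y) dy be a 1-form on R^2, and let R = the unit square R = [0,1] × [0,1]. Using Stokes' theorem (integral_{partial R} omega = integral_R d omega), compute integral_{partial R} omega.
integral_(partial R) omega = -1/2

Stokes: integral_partial_R omega = integral_R d omega with d omega = (∂Q/∂x - ∂P/∂y) dx ∧ dy.
  ∂Q/∂x = 0
  ∂P/∂y = x
  integrand = ∂Q/∂x - ∂P/∂y = -x.
Integrating over R: integral_0^1 integral_0^1 (-x) dx dy = -1/2.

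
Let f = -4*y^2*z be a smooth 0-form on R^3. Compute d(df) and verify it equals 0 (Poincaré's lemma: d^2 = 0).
d(df) = 0

Step 1: df = sum_i (∂f/∂x_i) dx_i = (0) dx + (-8*y*z) dy + (-4*y^2) dz.
Step 2: Apply d again. Using the 1-form formula, the coefficient of dx ∧ dy in d(df) is ∂^2 f/∂x ∂y - ∂^2 f/∂y ∂x = (0) - (0) = 0 (equality of mixed partials for smooth f).
Similarly for dx ∧ dz and dy ∧ dz — all coefficients vanish. So d(df) = 0.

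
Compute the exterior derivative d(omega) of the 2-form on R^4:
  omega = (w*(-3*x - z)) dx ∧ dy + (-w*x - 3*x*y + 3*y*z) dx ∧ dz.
d(omega) = (-w + 3*x - 3*z) dx ∧ dy ∧ dz + (-3*x - z) dx ∧ dy ∧ dw + (-x) dx ∧ dz ∧ dw

For a 2-form omega = sum_{i<j} g_{ij} dx_i ∧ dx_j, the exterior derivative is
  d(omega) = sum_{i<j} d(g_{ij}) ∧ dx_i ∧ dx_j = sum_{i<j, k} (∂g_{ij}/∂x_k) dx_k ∧ dx_i ∧ dx_j.
Expand each term, using dx_k ∧ dx_i ∧ dx_j = sgn(permutation) dx_{(a)} ∧ dx_{(b)} ∧ dx_{(c)} with (a < b < c) sorted:
  d(w*(-3*x - z)) includes (∂/∂z)(w*(-3*x - z)) dz = (-w) dz, which multiplied by dx ∧ dy gives (-w) dx ∧ dy ∧ dz
  d(w*(-3*x - z)) includes (∂/∂w)(w*(-3*x - z)) dw = (-3*x - z) dw, which multiplied by dx ∧ dy gives (-3*x - z) dx ∧ dy ∧ dw
  d(-w*x - 3*x*y + 3*y*z) includes (∂/∂y)(-w*x - 3*x*y + 3*y*z) dy = (-3*x + 3*z) dy, which multiplied by dx ∧ dz gives (3*x - 3*z) dx ∧ dy ∧ dz
  d(-w*x - 3*x*y + 3*y*z) includes (∂/∂w)(-w*x - 3*x*y + 3*y*z) dw = (-x) dw, which multiplied by dx ∧ dz gives (-x) dx ∧ dz ∧ dw
Collecting like 3-forms: d(omega) = (-w + 3*x - 3*z) dx ∧ dy ∧ dz + (-3*x - z) dx ∧ dy ∧ dw + (-x) dx ∧ dz ∧ dw.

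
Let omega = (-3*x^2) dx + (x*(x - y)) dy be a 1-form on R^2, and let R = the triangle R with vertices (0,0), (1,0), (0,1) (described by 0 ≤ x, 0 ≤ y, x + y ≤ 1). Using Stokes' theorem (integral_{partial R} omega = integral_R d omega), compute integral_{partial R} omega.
integral_(partial R) omega = 1/6

Stokes: integral_partial_R omega = integral_R d omega with d omega = (∂Q/∂x - ∂P/∂y) dx ∧ dy.
  ∂Q/∂x = 2*x - y
  ∂P/∂y = 0
  integrand = ∂Q/∂x - ∂P/∂y = 2*x - y.
Integrating over R: integral_0^1 integral_0^{1-x} (2*x - y) dy dx = 1/6.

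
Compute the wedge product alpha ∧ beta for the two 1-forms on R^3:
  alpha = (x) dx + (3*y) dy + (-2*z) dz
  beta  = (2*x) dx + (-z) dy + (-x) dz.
alpha ∧ beta = (-x*(6*y + z)) dx ∧ dy + (x*(-x + 4*z)) dx ∧ dz + (-3*x*y - 2*z^2) dy ∧ dz

Distribute the wedge, using dx_i ∧ dx_j = -dx_j ∧ dx_i and dx_i ∧ dx_i = 0. For each pair (i, j) with i < j, the coefficient of dx_i ∧ dx_j in alpha ∧ beta is (alpha_i * beta_j - alpha_j * beta_i). Collecting: alpha ∧ beta = (-x*(6*y + z)) dx ∧ dy + (x*(-x + 4*z)) dx ∧ dz + (-3*x*y - 2*z^2) dy ∧ dz.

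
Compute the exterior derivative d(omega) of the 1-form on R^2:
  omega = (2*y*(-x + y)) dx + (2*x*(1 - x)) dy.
d(omega) = (-2*x - 4*y + 2) dx ∧ dy

For a 1-form omega = sum_i f_i dx_i, the exterior derivative is
  d(omega) = sum_{i < j} (∂f_j/∂x_i - ∂f_i/∂x_j) dx_i ∧ dx_j.
  coefficient of dx ∧ dy: ∂f_2/∂x - ∂f_1/∂y = ∂(2*x*(1 - x))/∂x - ∂(2*y*(-x + y))/∂y = -2*x - 4*y + 2
Assembling: d(omega) = (-2*x - 4*y + 2) dx ∧ dy.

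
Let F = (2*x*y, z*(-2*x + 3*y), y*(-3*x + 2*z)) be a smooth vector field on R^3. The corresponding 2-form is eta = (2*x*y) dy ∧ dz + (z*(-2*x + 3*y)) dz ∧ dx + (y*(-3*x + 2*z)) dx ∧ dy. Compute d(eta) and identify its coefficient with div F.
d(eta) = (4*y + 3*z) dx ∧ dy ∧ dz; div F = 4*y + 3*z

For a 2-form in R^3 of the form above, applying d gives a 3-form with coefficient ∂P/∂x + ∂Q/∂y + ∂R/∂z:
  ∂P/∂x = 2*y
  ∂Q/∂y = 3*z
  ∂R/∂z = 2*y
Sum = 4*y + 3*z, which is exactly div F.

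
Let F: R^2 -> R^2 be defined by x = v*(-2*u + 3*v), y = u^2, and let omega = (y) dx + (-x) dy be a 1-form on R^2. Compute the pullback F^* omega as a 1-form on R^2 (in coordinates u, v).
F^* omega = (2*u*v*(u - 3*v)) du + (2*u^2*(-u + 3*v)) dv

Using F^*(f dg) = (f ∘ F) d(g ∘ F), substitute each coordinate x_i by F_i(u, v) in f_i, and replace dx_i by d F_i = (∂F_i/∂u) du + (∂F_i/∂v) dv.
  For the x component: f_1(F) = u^2; d F_1 = (-2*v) du + (-2*u + 6*v) dv
  For the y component: f_2(F) = v*(2*u - 3*v); d F_2 = (2*u) du + (0) dv
Combining and collecting du, dv coefficients:
  coeff of du: 2*u*v*(u - 3*v)
  coeff of dv: 2*u^2*(-u + 3*v)
F^* omega = (2*u*v*(u - 3*v)) du + (2*u^2*(-u + 3*v)) dv.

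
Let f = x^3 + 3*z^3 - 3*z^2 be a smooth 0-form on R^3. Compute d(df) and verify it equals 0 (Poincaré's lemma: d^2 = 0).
d(df) = 0

Step 1: df = sum_i (∂f/∂x_i) dx_i = (3*x^2) dx + (0) dy + (3*z*(3*z - 2)) dz.
Step 2: Apply d again. Using the 1-form formula, the coefficient of dx ∧ dy in d(df) is ∂^2 f/∂x ∂y - ∂^2 f/∂y ∂x = (0) - (0) = 0 (equality of mixed partials for smooth f).
Similarly for dx ∧ dz and dy ∧ dz — all coefficients vanish. So d(df) = 0.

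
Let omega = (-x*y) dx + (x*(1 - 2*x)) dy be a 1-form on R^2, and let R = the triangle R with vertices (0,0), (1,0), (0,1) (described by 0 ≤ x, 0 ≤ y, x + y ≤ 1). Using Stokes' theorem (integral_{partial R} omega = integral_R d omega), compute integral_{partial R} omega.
integral_(partial R) omega = 0

Stokes: integral_partial_R omega = integral_R d omega with d omega = (∂Q/∂x - ∂P/∂y) dx ∧ dy.
  ∂Q/∂x = 1 - 4*x
  ∂P/∂y = -x
  integrand = ∂Q/∂x - ∂P/∂y = 1 - 3*x.
Integrating over R: integral_0^1 integral_0^{1-x} (1 - 3*x) dy dx = 0.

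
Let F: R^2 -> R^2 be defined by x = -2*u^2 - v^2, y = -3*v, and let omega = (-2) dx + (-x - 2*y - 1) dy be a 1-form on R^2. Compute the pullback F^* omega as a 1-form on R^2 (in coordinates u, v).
F^* omega = (8*u) du + (-6*u^2 - 3*v^2 - 14*v + 3) dv

Using F^*(f dg) = (f ∘ F) d(g ∘ F), substitute each coordinate x_i by F_i(u, v) in f_i, and replace dx_i by d F_i = (∂F_i/∂u) du + (∂F_i/∂v) dv.
  For the x component: f_1(F) = -2; d F_1 = (-4*u) du + (-2*v) dv
  For the y component: f_2(F) = 2*u^2 + v^2 + 6*v - 1; d F_2 = (0) du + (-3) dv
Combining and collecting du, dv coefficients:
  coeff of du: 8*u
  coeff of dv: -6*u^2 - 3*v^2 - 14*v + 3
F^* omega = (8*u) du + (-6*u^2 - 3*v^2 - 14*v + 3) dv.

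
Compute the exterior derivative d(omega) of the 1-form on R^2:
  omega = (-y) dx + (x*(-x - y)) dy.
d(omega) = (-2*x - y + 1) dx ∧ dy

For a 1-form omega = sum_i f_i dx_i, the exterior derivative is
  d(omega) = sum_{i < j} (∂f_j/∂x_i - ∂f_i/∂x_j) dx_i ∧ dx_j.
  coefficient of dx ∧ dy: ∂f_2/∂x - ∂f_1/∂y = ∂(x*(-x - y))/∂x - ∂(-y)/∂y = -2*x - y + 1
Assembling: d(omega) = (-2*x - y + 1) dx ∧ dy.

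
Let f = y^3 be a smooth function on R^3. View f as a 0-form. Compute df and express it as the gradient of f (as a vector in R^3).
df = (0) dx + (3*y^2) dy + (0) dz; grad f = (0, 3*y^2, 0)

For a 0-form f, d f = (∂f/∂x) dx + (∂f/∂y) dy + (∂f/∂z) dz. The components of the vector representation are exactly the entries of grad f in Cartesian coordinates:
  ∂f/∂x = 0
  ∂f/∂y = 3*y^2
  ∂f/∂z = 0.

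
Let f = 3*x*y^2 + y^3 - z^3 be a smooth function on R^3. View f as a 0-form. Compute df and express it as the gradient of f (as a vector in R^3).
df = (3*y^2) dx + (3*y*(2*x + y)) dy + (-3*z^2) dz; grad f = (3*y^2, 3*y*(2*x + y), -3*z^2)

For a 0-form f, d f = (∂f/∂x) dx + (∂f/∂y) dy + (∂f/∂z) dz. The components of the vector representation are exactly the entries of grad f in Cartesian coordinates:
  ∂f/∂x = 3*y^2
  ∂f/∂y = 3*y*(2*x + y)
  ∂f/∂z = -3*z^2.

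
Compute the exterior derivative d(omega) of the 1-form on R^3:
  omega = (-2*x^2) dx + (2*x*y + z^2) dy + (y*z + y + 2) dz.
d(omega) = (2*y) dx ∧ dy + (1 - z) dy ∧ dz

For a 1-form omega = sum_i f_i dx_i, the exterior derivative is
  d(omega) = sum_{i < j} (∂f_j/∂x_i - ∂f_i/∂x_j) dx_i ∧ dx_j.
  coefficient of dx ∧ dy: ∂f_2/∂x - ∂f_1/∂y = ∂(2*x*y + z^2)/∂x - ∂(-2*x^2)/∂y = 2*y
  coefficient of dy ∧ dz: ∂f_3/∂y - ∂f_2/∂z = ∂(y*z + y + 2)/∂y - ∂(2*x*y + z^2)/∂z = 1 - z
Assembling: d(omega) = (2*y) dx ∧ dy + (1 - z) dy ∧ dz.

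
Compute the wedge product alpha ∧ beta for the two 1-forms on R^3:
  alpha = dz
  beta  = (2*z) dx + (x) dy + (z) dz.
alpha ∧ beta = (-2*z) dx ∧ dz + (-x) dy ∧ dz

Distribute the wedge, using dx_i ∧ dx_j = -dx_j ∧ dx_i and dx_i ∧ dx_i = 0. For each pair (i, j) with i < j, the coefficient of dx_i ∧ dx_j in alpha ∧ beta is (alpha_i * beta_j - alpha_j * beta_i). Collecting: alpha ∧ beta = (-2*z) dx ∧ dz + (-x) dy ∧ dz.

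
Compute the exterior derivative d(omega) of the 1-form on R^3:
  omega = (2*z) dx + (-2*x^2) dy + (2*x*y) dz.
d(omega) = (-4*x) dx ∧ dy + (2*y - 2) dx ∧ dz + (2*x) dy ∧ dz

For a 1-form omega = sum_i f_i dx_i, the exterior derivative is
  d(omega) = sum_{i < j} (∂f_j/∂x_i - ∂f_i/∂x_j) dx_i ∧ dx_j.
  coefficient of dx ∧ dy: ∂f_2/∂x - ∂f_1/∂y = ∂(-2*x^2)/∂x - ∂(2*z)/∂y = -4*x
  coefficient of dx ∧ dz: ∂f_3/∂x - ∂f_1/∂z = ∂(2*x*y)/∂x - ∂(2*z)/∂z = 2*y - 2
  coefficient of dy ∧ dz: ∂f_3/∂y - ∂f_2/∂z = ∂(2*x*y)/∂y - ∂(-2*x^2)/∂z = 2*x
Assembling: d(omega) = (-4*x) dx ∧ dy + (2*y - 2) dx ∧ dz + (2*x) dy ∧ dz.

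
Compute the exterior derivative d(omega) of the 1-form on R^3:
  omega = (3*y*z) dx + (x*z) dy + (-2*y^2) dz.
d(omega) = (-2*z) dx ∧ dy + (-3*y) dx ∧ dz + (-x - 4*y) dy ∧ dz

For a 1-form omega = sum_i f_i dx_i, the exterior derivative is
  d(omega) = sum_{i < j} (∂f_j/∂x_i - ∂f_i/∂x_j) dx_i ∧ dx_j.
  coefficient of dx ∧ dy: ∂f_2/∂x - ∂f_1/∂y = ∂(x*z)/∂x - ∂(3*y*z)/∂y = -2*z
  coefficient of dx ∧ dz: ∂f_3/∂x - ∂f_1/∂z = ∂(-2*y^2)/∂x - ∂(3*y*z)/∂z = -3*y
  coefficient of dy ∧ dz: ∂f_3/∂y - ∂f_2/∂z = ∂(-2*y^2)/∂y - ∂(x*z)/∂z = -x - 4*y
Assembling: d(omega) = (-2*z) dx ∧ dy + (-3*y) dx ∧ dz + (-x - 4*y) dy ∧ dz.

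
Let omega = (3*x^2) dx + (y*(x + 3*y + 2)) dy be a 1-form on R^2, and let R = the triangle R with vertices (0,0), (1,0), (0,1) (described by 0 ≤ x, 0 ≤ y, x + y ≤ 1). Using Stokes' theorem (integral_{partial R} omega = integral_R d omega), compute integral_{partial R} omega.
integral_(partial R) omega = 1/6

Stokes: integral_partial_R omega = integral_R d omega with d omega = (∂Q/∂x - ∂P/∂y) dx ∧ dy.
  ∂Q/∂x = y
  ∂P/∂y = 0
  integrand = ∂Q/∂x - ∂P/∂y = y.
Integrating over R: integral_0^1 integral_0^{1-x} (y) dy dx = 1/6.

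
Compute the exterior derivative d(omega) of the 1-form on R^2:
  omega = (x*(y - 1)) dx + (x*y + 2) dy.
d(omega) = (-x + y) dx ∧ dy

For a 1-form omega = sum_i f_i dx_i, the exterior derivative is
  d(omega) = sum_{i < j} (∂f_j/∂x_i - ∂f_i/∂x_j) dx_i ∧ dx_j.
  coefficient of dx ∧ dy: ∂f_2/∂x - ∂f_1/∂y = ∂(x*y + 2)/∂x - ∂(x*(y - 1))/∂y = -x + y
Assembling: d(omega) = (-x + y) dx ∧ dy.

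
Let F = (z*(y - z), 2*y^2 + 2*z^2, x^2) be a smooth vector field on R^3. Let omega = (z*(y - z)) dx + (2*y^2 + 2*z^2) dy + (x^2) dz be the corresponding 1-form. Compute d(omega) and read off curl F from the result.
d(omega) = (-4*z) dy ∧ dz + (-2*x + y - 2*z) dz ∧ dx + (-z) dx ∧ dy; curl F = (-4*z, -2*x + y - 2*z, -z)

d omega = sum_{i<j} (∂f_j/∂x_i - ∂f_i/∂x_j) dx_i ∧ dx_j. Under the identification (dy ∧ dz, dz ∧ dx, dx ∧ dy) ↔ (e_x, e_y, e_z), the coefficients are exactly the components of curl F. Compute:
  ∂R/∂y - ∂Q/∂z = (0) - (4*z) = -4*z
  ∂P/∂z - ∂R/∂x = (y - 2*z) - (2*x) = -2*x + y - 2*z
  ∂Q/∂x - ∂P/∂y = (0) - (z) = -z.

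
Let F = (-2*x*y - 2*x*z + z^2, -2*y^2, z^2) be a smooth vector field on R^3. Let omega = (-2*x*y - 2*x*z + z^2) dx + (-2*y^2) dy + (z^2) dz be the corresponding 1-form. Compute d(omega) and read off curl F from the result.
d(omega) = (0) dy ∧ dz + (-2*x + 2*z) dz ∧ dx + (2*x) dx ∧ dy; curl F = (0, -2*x + 2*z, 2*x)

d omega = sum_{i<j} (∂f_j/∂x_i - ∂f_i/∂x_j) dx_i ∧ dx_j. Under the identification (dy ∧ dz, dz ∧ dx, dx ∧ dy) ↔ (e_x, e_y, e_z), the coefficients are exactly the components of curl F. Compute:
  ∂R/∂y - ∂Q/∂z = (0) - (0) = 0
  ∂P/∂z - ∂R/∂x = (-2*x + 2*z) - (0) = -2*x + 2*z
  ∂Q/∂x - ∂P/∂y = (0) - (-2*x) = 2*x.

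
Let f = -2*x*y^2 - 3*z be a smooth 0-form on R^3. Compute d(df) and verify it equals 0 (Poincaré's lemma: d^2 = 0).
d(df) = 0

Step 1: df = sum_i (∂f/∂x_i) dx_i = (-2*y^2) dx + (-4*x*y) dy + (-3) dz.
Step 2: Apply d again. Using the 1-form formula, the coefficient of dx ∧ dy in d(df) is ∂^2 f/∂x ∂y - ∂^2 f/∂y ∂x = (-4*y) - (-4*y) = 0 (equality of mixed partials for smooth f).
Similarly for dx ∧ dz and dy ∧ dz — all coefficients vanish. So d(df) = 0.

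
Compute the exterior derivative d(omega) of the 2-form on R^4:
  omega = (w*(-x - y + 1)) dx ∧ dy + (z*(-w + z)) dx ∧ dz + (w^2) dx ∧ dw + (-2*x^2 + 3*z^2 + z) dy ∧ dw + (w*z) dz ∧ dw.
d(omega) = (-5*x - y + 1) dx ∧ dy ∧ dw + (-z) dx ∧ dz ∧ dw + (-6*z - 1) dy ∧ dz ∧ dw

For a 2-form omega = sum_{i<j} g_{ij} dx_i ∧ dx_j, the exterior derivative is
  d(omega) = sum_{i<j} d(g_{ij}) ∧ dx_i ∧ dx_j = sum_{i<j, k} (∂g_{ij}/∂x_k) dx_k ∧ dx_i ∧ dx_j.
Expand each term, using dx_k ∧ dx_i ∧ dx_j = sgn(permutation) dx_{(a)} ∧ dx_{(b)} ∧ dx_{(c)} with (a < b < c) sorted:
  d(w*(-x - y + 1)) includes (∂/∂w)(w*(-x - y + 1)) dw = (-x - y + 1) dw, which multiplied by dx ∧ dy gives (-x - y + 1) dx ∧ dy ∧ dw
  d(z*(-w + z)) includes (∂/∂w)(z*(-w + z)) dw = (-z) dw, which multiplied by dx ∧ dz gives (-z) dx ∧ dz ∧ dw
  d(-2*x^2 + 3*z^2 + z) includes (∂/∂x)(-2*x^2 + 3*z^2 + z) dx = (-4*x) dx, which multiplied by dy ∧ dw gives (-4*x) dx ∧ dy ∧ dw
  d(-2*x^2 + 3*z^2 + z) includes (∂/∂z)(-2*x^2 + 3*z^2 + z) dz = (6*z + 1) dz, which multiplied by dy ∧ dw gives (-6*z - 1) dy ∧ dz ∧ dw
Collecting like 3-forms: d(omega) = (-5*x - y + 1) dx ∧ dy ∧ dw + (-z) dx ∧ dz ∧ dw + (-6*z - 1) dy ∧ dz ∧ dw.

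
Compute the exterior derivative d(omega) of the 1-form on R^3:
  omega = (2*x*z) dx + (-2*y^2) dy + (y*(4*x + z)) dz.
d(omega) = (-2*x + 4*y) dx ∧ dz + (4*x + z) dy ∧ dz

For a 1-form omega = sum_i f_i dx_i, the exterior derivative is
  d(omega) = sum_{i < j} (∂f_j/∂x_i - ∂f_i/∂x_j) dx_i ∧ dx_j.
  coefficient of dx ∧ dz: ∂f_3/∂x - ∂f_1/∂z = ∂(y*(4*x + z))/∂x - ∂(2*x*z)/∂z = -2*x + 4*y
  coefficient of dy ∧ dz: ∂f_3/∂y - ∂f_2/∂z = ∂(y*(4*x + z))/∂y - ∂(-2*y^2)/∂z = 4*x + z
Assembling: d(omega) = (-2*x + 4*y) dx ∧ dz + (4*x + z) dy ∧ dz.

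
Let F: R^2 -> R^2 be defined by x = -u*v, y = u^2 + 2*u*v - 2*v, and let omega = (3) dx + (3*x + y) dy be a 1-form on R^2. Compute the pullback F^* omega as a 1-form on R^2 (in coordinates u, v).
F^* omega = (2*u^3 - 2*u*v^2 - 4*u*v - 4*v^2 - 3*v) du + (2*u^3 - 2*u^2*v - 2*u^2 - 2*u*v - 3*u + 4*v) dv

Using F^*(f dg) = (f ∘ F) d(g ∘ F), substitute each coordinate x_i by F_i(u, v) in f_i, and replace dx_i by d F_i = (∂F_i/∂u) du + (∂F_i/∂v) dv.
  For the x component: f_1(F) = 3; d F_1 = (-v) du + (-u) dv
  For the y component: f_2(F) = u^2 - u*v - 2*v; d F_2 = (2*u + 2*v) du + (2*u - 2) dv
Combining and collecting du, dv coefficients:
  coeff of du: 2*u^3 - 2*u*v^2 - 4*u*v - 4*v^2 - 3*v
  coeff of dv: 2*u^3 - 2*u^2*v - 2*u^2 - 2*u*v - 3*u + 4*v
F^* omega = (2*u^3 - 2*u*v^2 - 4*u*v - 4*v^2 - 3*v) du + (2*u^3 - 2*u^2*v - 2*u^2 - 2*u*v - 3*u + 4*v) dv.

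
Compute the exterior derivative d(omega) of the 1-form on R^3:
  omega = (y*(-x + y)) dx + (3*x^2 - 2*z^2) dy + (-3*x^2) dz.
d(omega) = (7*x - 2*y) dx ∧ dy + (-6*x) dx ∧ dz + (4*z) dy ∧ dz

For a 1-form omega = sum_i f_i dx_i, the exterior derivative is
  d(omega) = sum_{i < j} (∂f_j/∂x_i - ∂f_i/∂x_j) dx_i ∧ dx_j.
  coefficient of dx ∧ dy: ∂f_2/∂x - ∂f_1/∂y = ∂(3*x^2 - 2*z^2)/∂x - ∂(y*(-x + y))/∂y = 7*x - 2*y
  coefficient of dx ∧ dz: ∂f_3/∂x - ∂f_1/∂z = ∂(-3*x^2)/∂x - ∂(y*(-x + y))/∂z = -6*x
  coefficient of dy ∧ dz: ∂f_3/∂y - ∂f_2/∂z = ∂(-3*x^2)/∂y - ∂(3*x^2 - 2*z^2)/∂z = 4*z
Assembling: d(omega) = (7*x - 2*y) dx ∧ dy + (-6*x) dx ∧ dz + (4*z) dy ∧ dz.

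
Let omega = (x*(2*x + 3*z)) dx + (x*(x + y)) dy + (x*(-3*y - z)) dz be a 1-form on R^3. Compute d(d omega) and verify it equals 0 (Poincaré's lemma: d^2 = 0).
d(d omega) = 0

Step 1: d omega = sum_{i<j} (∂f_j/∂x_i - ∂f_i/∂x_j) dx_i ∧ dx_j:
  coeff of dx ∧ dy: 2*x + y
  coeff of dx ∧ dz: -3*x - 3*y - z
  coeff of dy ∧ dz: -3*x
Step 2: Apply d again to each 2-form coefficient. The only possible 3-form in R^3 is dx ∧ dy ∧ dz, with coefficient
  ∂(coeff of dy∧dz)/∂x - ∂(coeff of dx∧dz)/∂y + ∂(coeff of dx∧dy)/∂z
  = ∂/∂x (-3*x) - ∂/∂y (-3*x - 3*y - z) + ∂/∂z (2*x + y).
Each of these terms simplifies to sums of mixed partials that cancel in pairs. The result is 0 (by equality of mixed partials for smooth functions — Schwarz / Clairaut).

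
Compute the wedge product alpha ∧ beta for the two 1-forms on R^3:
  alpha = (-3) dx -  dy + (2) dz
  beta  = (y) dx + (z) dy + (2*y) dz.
alpha ∧ beta = (y - 3*z) dx ∧ dy + (-8*y) dx ∧ dz + (-2*y - 2*z) dy ∧ dz

Distribute the wedge, using dx_i ∧ dx_j = -dx_j ∧ dx_i and dx_i ∧ dx_i = 0. For each pair (i, j) with i < j, the coefficient of dx_i ∧ dx_j in alpha ∧ beta is (alpha_i * beta_j - alpha_j * beta_i). Collecting: alpha ∧ beta = (y - 3*z) dx ∧ dy + (-8*y) dx ∧ dz + (-2*y - 2*z) dy ∧ dz.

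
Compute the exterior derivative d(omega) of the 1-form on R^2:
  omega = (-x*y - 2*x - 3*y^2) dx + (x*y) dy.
d(omega) = (x + 7*y) dx ∧ dy

For a 1-form omega = sum_i f_i dx_i, the exterior derivative is
  d(omega) = sum_{i < j} (∂f_j/∂x_i - ∂f_i/∂x_j) dx_i ∧ dx_j.
  coefficient of dx ∧ dy: ∂f_2/∂x - ∂f_1/∂y = ∂(x*y)/∂x - ∂(-x*y - 2*x - 3*y^2)/∂y = x + 7*y
Assembling: d(omega) = (x + 7*y) dx ∧ dy.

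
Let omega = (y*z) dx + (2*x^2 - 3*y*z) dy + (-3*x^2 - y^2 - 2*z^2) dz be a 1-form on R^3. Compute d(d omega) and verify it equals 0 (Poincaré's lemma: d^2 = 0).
d(d omega) = 0

Step 1: d omega = sum_{i<j} (∂f_j/∂x_i - ∂f_i/∂x_j) dx_i ∧ dx_j:
  coeff of dx ∧ dy: 4*x - z
  coeff of dx ∧ dz: -6*x - y
  coeff of dy ∧ dz: y
Step 2: Apply d again to each 2-form coefficient. The only possible 3-form in R^3 is dx ∧ dy ∧ dz, with coefficient
  ∂(coeff of dy∧dz)/∂x - ∂(coeff of dx∧dz)/∂y + ∂(coeff of dx∧dy)/∂z
  = ∂/∂x (y) - ∂/∂y (-6*x - y) + ∂/∂z (4*x - z).
Each of these terms simplifies to sums of mixed partials that cancel in pairs. The result is 0 (by equality of mixed partials for smooth functions — Schwarz / Clairaut).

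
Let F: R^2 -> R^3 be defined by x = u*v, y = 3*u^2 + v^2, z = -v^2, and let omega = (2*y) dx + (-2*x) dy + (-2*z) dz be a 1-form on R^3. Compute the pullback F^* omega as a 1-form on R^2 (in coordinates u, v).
F^* omega = (2*v*(-3*u^2 + v^2)) du + (6*u^3 - 2*u*v^2 - 4*v^3) dv

Using F^*(f dg) = (f ∘ F) d(g ∘ F), substitute each coordinate x_i by F_i(u, v) in f_i, and replace dx_i by d F_i = (∂F_i/∂u) du + (∂F_i/∂v) dv.
  For the x component: f_1(F) = 6*u^2 + 2*v^2; d F_1 = (v) du + (u) dv
  For the y component: f_2(F) = -2*u*v; d F_2 = (6*u) du + (2*v) dv
  For the z component: f_3(F) = 2*v^2; d F_3 = (0) du + (-2*v) dv
Combining and collecting du, dv coefficients:
  coeff of du: 2*v*(-3*u^2 + v^2)
  coeff of dv: 6*u^3 - 2*u*v^2 - 4*v^3
F^* omega = (2*v*(-3*u^2 + v^2)) du + (6*u^3 - 2*u*v^2 - 4*v^3) dv.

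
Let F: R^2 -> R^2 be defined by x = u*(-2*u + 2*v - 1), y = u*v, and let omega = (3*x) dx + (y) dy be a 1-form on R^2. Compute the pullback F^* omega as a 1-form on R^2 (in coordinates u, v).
F^* omega = (u*(24*u^2 - 36*u*v + 18*u + 13*v^2 - 12*v + 3)) du + (u^2*(-12*u + 13*v - 6)) dv

Using F^*(f dg) = (f ∘ F) d(g ∘ F), substitute each coordinate x_i by F_i(u, v) in f_i, and replace dx_i by d F_i = (∂F_i/∂u) du + (∂F_i/∂v) dv.
  For the x component: f_1(F) = 3*u*(-2*u + 2*v - 1); d F_1 = (-4*u + 2*v - 1) du + (2*u) dv
  For the y component: f_2(F) = u*v; d F_2 = (v) du + (u) dv
Combining and collecting du, dv coefficients:
  coeff of du: u*(24*u^2 - 36*u*v + 18*u + 13*v^2 - 12*v + 3)
  coeff of dv: u^2*(-12*u + 13*v - 6)
F^* omega = (u*(24*u^2 - 36*u*v + 18*u + 13*v^2 - 12*v + 3)) du + (u^2*(-12*u + 13*v - 6)) dv.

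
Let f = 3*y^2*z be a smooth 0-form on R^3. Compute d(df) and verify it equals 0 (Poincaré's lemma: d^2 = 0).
d(df) = 0

Step 1: df = sum_i (∂f/∂x_i) dx_i = (0) dx + (6*y*z) dy + (3*y^2) dz.
Step 2: Apply d again. Using the 1-form formula, the coefficient of dx ∧ dy in d(df) is ∂^2 f/∂x ∂y - ∂^2 f/∂y ∂x = (0) - (0) = 0 (equality of mixed partials for smooth f).
Similarly for dx ∧ dz and dy ∧ dz — all coefficients vanish. So d(df) = 0.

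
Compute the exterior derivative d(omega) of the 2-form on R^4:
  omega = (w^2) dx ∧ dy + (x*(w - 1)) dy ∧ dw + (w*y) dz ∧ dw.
d(omega) = (3*w - 1) dx ∧ dy ∧ dw + (w) dy ∧ dz ∧ dw

For a 2-form omega = sum_{i<j} g_{ij} dx_i ∧ dx_j, the exterior derivative is
  d(omega) = sum_{i<j} d(g_{ij}) ∧ dx_i ∧ dx_j = sum_{i<j, k} (∂g_{ij}/∂x_k) dx_k ∧ dx_i ∧ dx_j.
Expand each term, using dx_k ∧ dx_i ∧ dx_j = sgn(permutation) dx_{(a)} ∧ dx_{(b)} ∧ dx_{(c)} with (a < b < c) sorted:
  d(w^2) includes (∂/∂w)(w^2) dw = (2*w) dw, which multiplied by dx ∧ dy gives (2*w) dx ∧ dy ∧ dw
  d(x*(w - 1)) includes (∂/∂x)(x*(w - 1)) dx = (w - 1) dx, which multiplied by dy ∧ dw gives (w - 1) dx ∧ dy ∧ dw
  d(w*y) includes (∂/∂y)(w*y) dy = (w) dy, which multiplied by dz ∧ dw gives (w) dy ∧ dz ∧ dw
Collecting like 3-forms: d(omega) = (3*w - 1) dx ∧ dy ∧ dw + (w) dy ∧ dz ∧ dw.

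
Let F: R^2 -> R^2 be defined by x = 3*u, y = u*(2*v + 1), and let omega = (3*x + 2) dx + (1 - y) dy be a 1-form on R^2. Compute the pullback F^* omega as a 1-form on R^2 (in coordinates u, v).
F^* omega = (-4*u*v^2 - 4*u*v + 26*u + 2*v + 7) du + (2*u*(-2*u*v - u + 1)) dv

Using F^*(f dg) = (f ∘ F) d(g ∘ F), substitute each coordinate x_i by F_i(u, v) in f_i, and replace dx_i by d F_i = (∂F_i/∂u) du + (∂F_i/∂v) dv.
  For the x component: f_1(F) = 9*u + 2; d F_1 = (3) du + (0) dv
  For the y component: f_2(F) = -2*u*v - u + 1; d F_2 = (2*v + 1) du + (2*u) dv
Combining and collecting du, dv coefficients:
  coeff of du: -4*u*v^2 - 4*u*v + 26*u + 2*v + 7
  coeff of dv: 2*u*(-2*u*v - u + 1)
F^* omega = (-4*u*v^2 - 4*u*v + 26*u + 2*v + 7) du + (2*u*(-2*u*v - u + 1)) dv.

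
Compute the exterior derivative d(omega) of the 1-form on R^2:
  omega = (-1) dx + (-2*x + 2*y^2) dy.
d(omega) = (-2) dx ∧ dy

For a 1-form omega = sum_i f_i dx_i, the exterior derivative is
  d(omega) = sum_{i < j} (∂f_j/∂x_i - ∂f_i/∂x_j) dx_i ∧ dx_j.
  coefficient of dx ∧ dy: ∂f_2/∂x - ∂f_1/∂y = ∂(-2*x + 2*y^2)/∂x - ∂(-1)/∂y = -2
Assembling: d(omega) = (-2) dx ∧ dy.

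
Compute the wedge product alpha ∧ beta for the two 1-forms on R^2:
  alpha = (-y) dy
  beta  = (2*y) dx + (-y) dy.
alpha ∧ beta = (2*y^2) dx ∧ dy

Distribute the wedge, using dx_i ∧ dx_j = -dx_j ∧ dx_i and dx_i ∧ dx_i = 0. For each pair (i, j) with i < j, the coefficient of dx_i ∧ dx_j in alpha ∧ beta is (alpha_i * beta_j - alpha_j * beta_i). Collecting: alpha ∧ beta = (2*y^2) dx ∧ dy.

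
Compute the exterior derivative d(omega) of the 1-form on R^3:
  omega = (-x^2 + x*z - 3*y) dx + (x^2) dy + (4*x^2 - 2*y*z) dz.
d(omega) = (2*x + 3) dx ∧ dy + (7*x) dx ∧ dz + (-2*z) dy ∧ dz

For a 1-form omega = sum_i f_i dx_i, the exterior derivative is
  d(omega) = sum_{i < j} (∂f_j/∂x_i - ∂f_i/∂x_j) dx_i ∧ dx_j.
  coefficient of dx ∧ dy: ∂f_2/∂x - ∂f_1/∂y = ∂(x^2)/∂x - ∂(-x^2 + x*z - 3*y)/∂y = 2*x + 3
  coefficient of dx ∧ dz: ∂f_3/∂x - ∂f_1/∂z = ∂(4*x^2 - 2*y*z)/∂x - ∂(-x^2 + x*z - 3*y)/∂z = 7*x
  coefficient of dy ∧ dz: ∂f_3/∂y - ∂f_2/∂z = ∂(4*x^2 - 2*y*z)/∂y - ∂(x^2)/∂z = -2*z
Assembling: d(omega) = (2*x + 3) dx ∧ dy + (7*x) dx ∧ dz + (-2*z) dy ∧ dz.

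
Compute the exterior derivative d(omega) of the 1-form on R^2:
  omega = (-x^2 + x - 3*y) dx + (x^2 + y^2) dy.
d(omega) = (2*x + 3) dx ∧ dy

For a 1-form omega = sum_i f_i dx_i, the exterior derivative is
  d(omega) = sum_{i < j} (∂f_j/∂x_i - ∂f_i/∂x_j) dx_i ∧ dx_j.
  coefficient of dx ∧ dy: ∂f_2/∂x - ∂f_1/∂y = ∂(x^2 + y^2)/∂x - ∂(-x^2 + x - 3*y)/∂y = 2*x + 3
Assembling: d(omega) = (2*x + 3) dx ∧ dy.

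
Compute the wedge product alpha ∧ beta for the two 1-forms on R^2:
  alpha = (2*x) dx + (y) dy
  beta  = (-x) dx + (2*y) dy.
alpha ∧ beta = (5*x*y) dx ∧ dy

Distribute the wedge, using dx_i ∧ dx_j = -dx_j ∧ dx_i and dx_i ∧ dx_i = 0. For each pair (i, j) with i < j, the coefficient of dx_i ∧ dx_j in alpha ∧ beta is (alpha_i * beta_j - alpha_j * beta_i). Collecting: alpha ∧ beta = (5*x*y) dx ∧ dy.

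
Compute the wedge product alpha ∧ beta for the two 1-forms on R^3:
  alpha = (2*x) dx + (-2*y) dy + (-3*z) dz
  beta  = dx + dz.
alpha ∧ beta = (2*x + 3*z) dx ∧ dz + (2*y) dx ∧ dy + (-2*y) dy ∧ dz

Distribute the wedge, using dx_i ∧ dx_j = -dx_j ∧ dx_i and dx_i ∧ dx_i = 0. For each pair (i, j) with i < j, the coefficient of dx_i ∧ dx_j in alpha ∧ beta is (alpha_i * beta_j - alpha_j * beta_i). Collecting: alpha ∧ beta = (2*x + 3*z) dx ∧ dz + (2*y) dx ∧ dy + (-2*y) dy ∧ dz.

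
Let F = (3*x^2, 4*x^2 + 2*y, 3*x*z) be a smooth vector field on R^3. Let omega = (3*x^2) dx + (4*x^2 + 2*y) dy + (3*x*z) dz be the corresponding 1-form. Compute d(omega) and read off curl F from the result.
d(omega) = (0) dy ∧ dz + (-3*z) dz ∧ dx + (8*x) dx ∧ dy; curl F = (0, -3*z, 8*x)

d omega = sum_{i<j} (∂f_j/∂x_i - ∂f_i/∂x_j) dx_i ∧ dx_j. Under the identification (dy ∧ dz, dz ∧ dx, dx ∧ dy) ↔ (e_x, e_y, e_z), the coefficients are exactly the components of curl F. Compute:
  ∂R/∂y - ∂Q/∂z = (0) - (0) = 0
  ∂P/∂z - ∂R/∂x = (0) - (3*z) = -3*z
  ∂Q/∂x - ∂P/∂y = (8*x) - (0) = 8*x.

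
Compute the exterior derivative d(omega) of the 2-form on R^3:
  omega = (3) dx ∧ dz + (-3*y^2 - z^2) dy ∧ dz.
d(omega) = 0

For a 2-form omega = sum_{i<j} g_{ij} dx_i ∧ dx_j, the exterior derivative is
  d(omega) = sum_{i<j} d(g_{ij}) ∧ dx_i ∧ dx_j = sum_{i<j, k} (∂g_{ij}/∂x_k) dx_k ∧ dx_i ∧ dx_j.
Expand each term, using dx_k ∧ dx_i ∧ dx_j = sgn(permutation) dx_{(a)} ∧ dx_{(b)} ∧ dx_{(c)} with (a < b < c) sorted:

Collecting like 3-forms: d(omega) = 0.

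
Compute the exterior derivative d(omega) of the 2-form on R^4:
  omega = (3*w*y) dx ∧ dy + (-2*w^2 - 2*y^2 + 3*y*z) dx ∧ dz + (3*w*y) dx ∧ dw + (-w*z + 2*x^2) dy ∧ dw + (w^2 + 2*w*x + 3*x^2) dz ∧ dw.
d(omega) = (-3*w + 4*x + 3*y) dx ∧ dy ∧ dw + (4*y - 3*z) dx ∧ dy ∧ dz + (-2*w + 6*x) dx ∧ dz ∧ dw + (w) dy ∧ dz ∧ dw

For a 2-form omega = sum_{i<j} g_{ij} dx_i ∧ dx_j, the exterior derivative is
  d(omega) = sum_{i<j} d(g_{ij}) ∧ dx_i ∧ dx_j = sum_{i<j, k} (∂g_{ij}/∂x_k) dx_k ∧ dx_i ∧ dx_j.
Expand each term, using dx_k ∧ dx_i ∧ dx_j = sgn(permutation) dx_{(a)} ∧ dx_{(b)} ∧ dx_{(c)} with (a < b < c) sorted:
  d(3*w*y) includes (∂/∂w)(3*w*y) dw = (3*y) dw, which multiplied by dx ∧ dy gives (3*y) dx ∧ dy ∧ dw
  d(-2*w^2 - 2*y^2 + 3*y*z) includes (∂/∂y)(-2*w^2 - 2*y^2 + 3*y*z) dy = (-4*y + 3*z) dy, which multiplied by dx ∧ dz gives (4*y - 3*z) dx ∧ dy ∧ dz
  d(-2*w^2 - 2*y^2 + 3*y*z) includes (∂/∂w)(-2*w^2 - 2*y^2 + 3*y*z) dw = (-4*w) dw, which multiplied by dx ∧ dz gives (-4*w) dx ∧ dz ∧ dw
  d(3*w*y) includes (∂/∂y)(3*w*y) dy = (3*w) dy, which multiplied by dx ∧ dw gives (-3*w) dx ∧ dy ∧ dw
  d(-w*z + 2*x^2) includes (∂/∂x)(-w*z + 2*x^2) dx = (4*x) dx, which multiplied by dy ∧ dw gives (4*x) dx ∧ dy ∧ dw
  d(-w*z + 2*x^2) includes (∂/∂z)(-w*z + 2*x^2) dz = (-w) dz, which multiplied by dy ∧ dw gives (w) dy ∧ dz ∧ dw
  d(w^2 + 2*w*x + 3*x^2) includes (∂/∂x)(w^2 + 2*w*x + 3*x^2) dx = (2*w + 6*x) dx, which multiplied by dz ∧ dw gives (2*w + 6*x) dx ∧ dz ∧ dw
Collecting like 3-forms: d(omega) = (-3*w + 4*x + 3*y) dx ∧ dy ∧ dw + (4*y - 3*z) dx ∧ dy ∧ dz + (-2*w + 6*x) dx ∧ dz ∧ dw + (w) dy ∧ dz ∧ dw.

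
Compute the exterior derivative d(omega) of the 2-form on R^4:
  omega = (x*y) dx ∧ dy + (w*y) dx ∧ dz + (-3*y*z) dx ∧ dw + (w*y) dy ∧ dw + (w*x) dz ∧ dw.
d(omega) = (-w) dx ∧ dy ∧ dz + (w + 4*y) dx ∧ dz ∧ dw + (3*z) dx ∧ dy ∧ dw

For a 2-form omega = sum_{i<j} g_{ij} dx_i ∧ dx_j, the exterior derivative is
  d(omega) = sum_{i<j} d(g_{ij}) ∧ dx_i ∧ dx_j = sum_{i<j, k} (∂g_{ij}/∂x_k) dx_k ∧ dx_i ∧ dx_j.
Expand each term, using dx_k ∧ dx_i ∧ dx_j = sgn(permutation) dx_{(a)} ∧ dx_{(b)} ∧ dx_{(c)} with (a < b < c) sorted:
  d(w*y) includes (∂/∂y)(w*y) dy = (w) dy, which multiplied by dx ∧ dz gives (-w) dx ∧ dy ∧ dz
  d(w*y) includes (∂/∂w)(w*y) dw = (y) dw, which multiplied by dx ∧ dz gives (y) dx ∧ dz ∧ dw
  d(-3*y*z) includes (∂/∂y)(-3*y*z) dy = (-3*z) dy, which multiplied by dx ∧ dw gives (3*z) dx ∧ dy ∧ dw
  d(-3*y*z) includes (∂/∂z)(-3*y*z) dz = (-3*y) dz, which multiplied by dx ∧ dw gives (3*y) dx ∧ dz ∧ dw
  d(w*x) includes (∂/∂x)(w*x) dx = (w) dx, which multiplied by dz ∧ dw gives (w) dx ∧ dz ∧ dw
Collecting like 3-forms: d(omega) = (-w) dx ∧ dy ∧ dz + (w + 4*y) dx ∧ dz ∧ dw + (3*z) dx ∧ dy ∧ dw.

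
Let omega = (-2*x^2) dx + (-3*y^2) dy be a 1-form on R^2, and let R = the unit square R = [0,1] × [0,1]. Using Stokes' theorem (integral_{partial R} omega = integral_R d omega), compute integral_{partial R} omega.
integral_(partial R) omega = 0

Stokes: integral_partial_R omega = integral_R d omega with d omega = (∂Q/∂x - ∂P/∂y) dx ∧ dy.
  ∂Q/∂x = 0
  ∂P/∂y = 0
  integrand = ∂Q/∂x - ∂P/∂y = 0.
Integrating over R: integral_0^1 integral_0^1 (0) dx dy = 0.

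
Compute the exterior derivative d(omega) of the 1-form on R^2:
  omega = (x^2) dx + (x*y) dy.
d(omega) = (y) dx ∧ dy

For a 1-form omega = sum_i f_i dx_i, the exterior derivative is
  d(omega) = sum_{i < j} (∂f_j/∂x_i - ∂f_i/∂x_j) dx_i ∧ dx_j.
  coefficient of dx ∧ dy: ∂f_2/∂x - ∂f_1/∂y = ∂(x*y)/∂x - ∂(x^2)/∂y = y
Assembling: d(omega) = (y) dx ∧ dy.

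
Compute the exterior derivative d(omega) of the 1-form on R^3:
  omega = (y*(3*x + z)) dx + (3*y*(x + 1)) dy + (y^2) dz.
d(omega) = (-3*x + 3*y - z) dx ∧ dy + (-y) dx ∧ dz + (2*y) dy ∧ dz

For a 1-form omega = sum_i f_i dx_i, the exterior derivative is
  d(omega) = sum_{i < j} (∂f_j/∂x_i - ∂f_i/∂x_j) dx_i ∧ dx_j.
  coefficient of dx ∧ dy: ∂f_2/∂x - ∂f_1/∂y = ∂(3*y*(x + 1))/∂x - ∂(y*(3*x + z))/∂y = -3*x + 3*y - z
  coefficient of dx ∧ dz: ∂f_3/∂x - ∂f_1/∂z = ∂(y^2)/∂x - ∂(y*(3*x + z))/∂z = -y
  coefficient of dy ∧ dz: ∂f_3/∂y - ∂f_2/∂z = ∂(y^2)/∂y - ∂(3*y*(x + 1))/∂z = 2*y
Assembling: d(omega) = (-3*x + 3*y - z) dx ∧ dy + (-y) dx ∧ dz + (2*y) dy ∧ dz.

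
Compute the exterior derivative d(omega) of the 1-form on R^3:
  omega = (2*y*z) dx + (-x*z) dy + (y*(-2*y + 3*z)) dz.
d(omega) = (-3*z) dx ∧ dy + (-2*y) dx ∧ dz + (x - 4*y + 3*z) dy ∧ dz

For a 1-form omega = sum_i f_i dx_i, the exterior derivative is
  d(omega) = sum_{i < j} (∂f_j/∂x_i - ∂f_i/∂x_j) dx_i ∧ dx_j.
  coefficient of dx ∧ dy: ∂f_2/∂x - ∂f_1/∂y = ∂(-x*z)/∂x - ∂(2*y*z)/∂y = -3*z
  coefficient of dx ∧ dz: ∂f_3/∂x - ∂f_1/∂z = ∂(y*(-2*y + 3*z))/∂x - ∂(2*y*z)/∂z = -2*y
  coefficient of dy ∧ dz: ∂f_3/∂y - ∂f_2/∂z = ∂(y*(-2*y + 3*z))/∂y - ∂(-x*z)/∂z = x - 4*y + 3*z
Assembling: d(omega) = (-3*z) dx ∧ dy + (-2*y) dx ∧ dz + (x - 4*y + 3*z) dy ∧ dz.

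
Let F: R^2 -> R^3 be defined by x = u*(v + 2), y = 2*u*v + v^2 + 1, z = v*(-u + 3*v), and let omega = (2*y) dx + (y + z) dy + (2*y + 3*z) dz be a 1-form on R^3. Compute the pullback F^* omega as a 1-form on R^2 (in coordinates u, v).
F^* omega = (5*u*v^2 + 8*u*v - v^3 + 4*v^2 + 2*v + 4) du + (5*u^2*v + 7*u*v^2 + 2*u + 74*v^3 + 14*v) dv

Using F^*(f dg) = (f ∘ F) d(g ∘ F), substitute each coordinate x_i by F_i(u, v) in f_i, and replace dx_i by d F_i = (∂F_i/∂u) du + (∂F_i/∂v) dv.
  For the x component: f_1(F) = 4*u*v + 2*v^2 + 2; d F_1 = (v + 2) du + (u) dv
  For the y component: f_2(F) = u*v + 4*v^2 + 1; d F_2 = (2*v) du + (2*u + 2*v) dv
  For the z component: f_3(F) = u*v + 11*v^2 + 2; d F_3 = (-v) du + (-u + 6*v) dv
Combining and collecting du, dv coefficients:
  coeff of du: 5*u*v^2 + 8*u*v - v^3 + 4*v^2 + 2*v + 4
  coeff of dv: 5*u^2*v + 7*u*v^2 + 2*u + 74*v^3 + 14*v
F^* omega = (5*u*v^2 + 8*u*v - v^3 + 4*v^2 + 2*v + 4) du + (5*u^2*v + 7*u*v^2 + 2*u + 74*v^3 + 14*v) dv.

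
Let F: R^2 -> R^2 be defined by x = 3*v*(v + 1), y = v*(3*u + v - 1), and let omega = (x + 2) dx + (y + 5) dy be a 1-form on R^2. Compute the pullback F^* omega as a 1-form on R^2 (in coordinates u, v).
F^* omega = (3*v*(3*u*v + v^2 - v + 5)) du + (9*u^2*v + 9*u*v^2 - 6*u*v + 15*u + 20*v^3 + 24*v^2 + 32*v + 1) dv

Using F^*(f dg) = (f ∘ F) d(g ∘ F), substitute each coordinate x_i by F_i(u, v) in f_i, and replace dx_i by d F_i = (∂F_i/∂u) du + (∂F_i/∂v) dv.
  For the x component: f_1(F) = 3*v^2 + 3*v + 2; d F_1 = (0) du + (6*v + 3) dv
  For the y component: f_2(F) = 3*u*v + v^2 - v + 5; d F_2 = (3*v) du + (3*u + 2*v - 1) dv
Combining and collecting du, dv coefficients:
  coeff of du: 3*v*(3*u*v + v^2 - v + 5)
  coeff of dv: 9*u^2*v + 9*u*v^2 - 6*u*v + 15*u + 20*v^3 + 24*v^2 + 32*v + 1
F^* omega = (3*v*(3*u*v + v^2 - v + 5)) du + (9*u^2*v + 9*u*v^2 - 6*u*v + 15*u + 20*v^3 + 24*v^2 + 32*v + 1) dv.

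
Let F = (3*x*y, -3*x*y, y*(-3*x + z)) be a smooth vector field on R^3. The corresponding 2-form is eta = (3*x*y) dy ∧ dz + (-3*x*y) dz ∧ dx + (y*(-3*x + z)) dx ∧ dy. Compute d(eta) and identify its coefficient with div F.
d(eta) = (-3*x + 4*y) dx ∧ dy ∧ dz; div F = -3*x + 4*y

For a 2-form in R^3 of the form above, applying d gives a 3-form with coefficient ∂P/∂x + ∂Q/∂y + ∂R/∂z:
  ∂P/∂x = 3*y
  ∂Q/∂y = -3*x
  ∂R/∂z = y
Sum = -3*x + 4*y, which is exactly div F.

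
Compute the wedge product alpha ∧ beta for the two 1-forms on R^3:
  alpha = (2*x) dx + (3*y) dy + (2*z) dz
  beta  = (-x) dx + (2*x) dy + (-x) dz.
alpha ∧ beta = (x*(4*x + 3*y)) dx ∧ dy + (2*x*(-x + z)) dx ∧ dz + (-x*(3*y + 4*z)) dy ∧ dz

Distribute the wedge, using dx_i ∧ dx_j = -dx_j ∧ dx_i and dx_i ∧ dx_i = 0. For each pair (i, j) with i < j, the coefficient of dx_i ∧ dx_j in alpha ∧ beta is (alpha_i * beta_j - alpha_j * beta_i). Collecting: alpha ∧ beta = (x*(4*x + 3*y)) dx ∧ dy + (2*x*(-x + z)) dx ∧ dz + (-x*(3*y + 4*z)) dy ∧ dz.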